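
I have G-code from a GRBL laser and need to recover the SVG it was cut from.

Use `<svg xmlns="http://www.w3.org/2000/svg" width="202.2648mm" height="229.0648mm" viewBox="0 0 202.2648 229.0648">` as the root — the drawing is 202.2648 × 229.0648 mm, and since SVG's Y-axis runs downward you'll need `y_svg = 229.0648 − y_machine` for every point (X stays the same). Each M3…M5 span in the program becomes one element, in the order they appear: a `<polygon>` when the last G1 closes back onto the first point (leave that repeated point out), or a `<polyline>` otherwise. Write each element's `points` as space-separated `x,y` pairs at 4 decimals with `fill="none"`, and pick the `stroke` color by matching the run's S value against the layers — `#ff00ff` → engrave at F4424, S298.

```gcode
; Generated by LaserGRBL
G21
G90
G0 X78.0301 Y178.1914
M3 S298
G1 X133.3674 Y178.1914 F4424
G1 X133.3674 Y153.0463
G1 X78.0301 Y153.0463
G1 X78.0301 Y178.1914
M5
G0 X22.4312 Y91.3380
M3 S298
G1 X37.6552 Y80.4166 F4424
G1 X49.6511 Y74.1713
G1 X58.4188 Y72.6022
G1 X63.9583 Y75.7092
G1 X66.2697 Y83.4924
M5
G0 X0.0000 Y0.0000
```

Machine Y-up, SVG Y-down with viewBox height 229.0648, so y_svg = 229.0648 − y_machine; X carries over. Every run uses S298, so all elements get stroke `#ff00ff` (engrave).

Run 1: The run returns to its start, so emit a `<polygon>` with points (Y-flipped): 78.0301,50.8734 133.3674,50.8734 133.3674,76.0185 78.0301,76.0185.

Run 2: The run is open, so emit a `<polyline>` with points (Y-flipped): 22.4312,137.7268 37.6552,148.6482 49.6511,154.8935 58.4188,156.4626 63.9583,153.3556 66.2697,145.5724.

<svg xmlns="http://www.w3.org/2000/svg" width="202.2648mm" height="229.0648mm" viewBox="0 0 202.2648 229.0648">
  <polygon points="78.0301,50.8734 133.3674,50.8734 133.3674,76.0185 78.0301,76.0185" fill="none" stroke="#ff00ff"/>
  <polyline points="22.4312,137.7268 37.6552,148.6482 49.6511,154.8935 58.4188,156.4626 63.9583,153.3556 66.2697,145.5724" fill="none" stroke="#ff00ff"/>
</svg>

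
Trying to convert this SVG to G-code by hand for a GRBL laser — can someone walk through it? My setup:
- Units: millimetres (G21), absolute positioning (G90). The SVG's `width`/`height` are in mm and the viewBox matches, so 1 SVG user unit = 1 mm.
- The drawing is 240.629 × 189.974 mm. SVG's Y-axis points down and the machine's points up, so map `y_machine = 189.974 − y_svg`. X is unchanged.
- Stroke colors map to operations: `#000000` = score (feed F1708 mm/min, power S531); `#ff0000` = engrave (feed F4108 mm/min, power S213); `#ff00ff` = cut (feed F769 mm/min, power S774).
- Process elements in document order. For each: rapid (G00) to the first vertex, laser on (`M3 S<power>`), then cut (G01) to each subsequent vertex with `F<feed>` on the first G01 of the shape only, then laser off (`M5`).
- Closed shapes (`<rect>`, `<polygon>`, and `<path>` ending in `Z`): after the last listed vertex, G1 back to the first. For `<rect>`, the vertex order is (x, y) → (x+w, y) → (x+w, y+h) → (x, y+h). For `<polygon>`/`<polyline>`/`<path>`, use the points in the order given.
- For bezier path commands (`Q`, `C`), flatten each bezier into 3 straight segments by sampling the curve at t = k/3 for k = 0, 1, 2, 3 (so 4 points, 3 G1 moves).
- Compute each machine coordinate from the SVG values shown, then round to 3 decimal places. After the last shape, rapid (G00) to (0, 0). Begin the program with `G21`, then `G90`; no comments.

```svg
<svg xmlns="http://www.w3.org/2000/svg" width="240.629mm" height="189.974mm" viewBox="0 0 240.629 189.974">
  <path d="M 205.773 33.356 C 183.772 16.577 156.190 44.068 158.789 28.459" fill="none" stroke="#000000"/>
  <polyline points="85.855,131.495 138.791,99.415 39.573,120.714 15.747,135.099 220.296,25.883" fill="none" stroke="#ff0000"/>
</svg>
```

viewBox `0 0 240.629 189.974` with mm width/height → 1 unit = 1 mm. Flip: y_m = 189.974 − y_svg.

**Shape 1** — `<path>` cubic bezier, stroke `#000000` → score (S531, F1708). Control points (SVG): P0=(205.773,33.356), P1=(183.772,16.577), P2=(156.190,44.068), P3=(158.789,28.459); sampled at t=k/3. Machine vertices: (205.773,156.618) → (183.236,161.876) → (164.926,157.037) → (158.789,161.515). Open path.

**Shape 2** — `<polyline>` open polyline, stroke `#ff0000` → engrave (S213, F4108). Machine vertices: (85.855,58.479) → (138.791,90.559) → (39.573,69.260) → (15.747,54.875) → (220.296,164.091). Open path.

G21
G90
G00 X205.773 Y156.618
M3 S531
G01 X183.236 Y161.876 F1708
G01 X164.926 Y157.037
G01 X158.789 Y161.515
M5
G00 X85.855 Y58.479
M3 S213
G01 X138.791 Y90.559 F4108
G01 X39.573 Y69.260
G01 X15.747 Y54.875
G01 X220.296 Y164.091
M5
G00 X0.000 Y0.000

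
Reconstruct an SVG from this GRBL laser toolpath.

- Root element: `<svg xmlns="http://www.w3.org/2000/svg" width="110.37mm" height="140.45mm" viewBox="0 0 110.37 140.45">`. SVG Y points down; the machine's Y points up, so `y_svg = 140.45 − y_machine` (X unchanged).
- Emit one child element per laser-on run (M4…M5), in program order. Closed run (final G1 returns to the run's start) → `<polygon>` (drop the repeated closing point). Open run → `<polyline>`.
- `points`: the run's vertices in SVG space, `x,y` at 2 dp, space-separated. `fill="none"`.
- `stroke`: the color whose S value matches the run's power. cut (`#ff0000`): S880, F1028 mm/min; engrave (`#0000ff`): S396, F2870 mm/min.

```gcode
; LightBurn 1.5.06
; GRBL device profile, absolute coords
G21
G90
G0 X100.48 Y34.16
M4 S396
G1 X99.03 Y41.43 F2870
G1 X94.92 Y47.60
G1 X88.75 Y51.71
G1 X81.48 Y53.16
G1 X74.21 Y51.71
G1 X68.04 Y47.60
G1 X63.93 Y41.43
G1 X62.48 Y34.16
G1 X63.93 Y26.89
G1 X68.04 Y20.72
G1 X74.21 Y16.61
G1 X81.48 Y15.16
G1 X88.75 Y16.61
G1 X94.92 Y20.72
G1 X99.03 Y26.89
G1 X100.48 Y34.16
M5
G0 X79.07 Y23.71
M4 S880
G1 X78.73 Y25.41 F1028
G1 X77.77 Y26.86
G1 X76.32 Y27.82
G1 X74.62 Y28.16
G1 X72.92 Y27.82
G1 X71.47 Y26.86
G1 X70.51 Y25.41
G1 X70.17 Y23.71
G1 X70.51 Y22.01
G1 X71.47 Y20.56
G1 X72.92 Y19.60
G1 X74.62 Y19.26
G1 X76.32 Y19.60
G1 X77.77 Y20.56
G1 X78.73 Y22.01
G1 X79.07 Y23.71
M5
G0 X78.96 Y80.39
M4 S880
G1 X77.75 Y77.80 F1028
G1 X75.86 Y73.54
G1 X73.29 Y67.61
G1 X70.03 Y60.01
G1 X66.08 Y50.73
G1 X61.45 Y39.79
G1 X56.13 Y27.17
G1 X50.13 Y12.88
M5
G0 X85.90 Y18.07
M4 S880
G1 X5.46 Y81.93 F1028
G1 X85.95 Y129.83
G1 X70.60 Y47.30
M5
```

y_svg = 140.45 − y_m.

[1] S396→`#0000ff` (engrave); closed run; points: 100.48,106.29 99.03,99.02 94.92,92.85 88.75,88.74 81.48,87.29 74.21,88.74 68.04,92.85 63.93,99.02 62.48,106.29 63.93,113.56 68.04,119.73 74.21,123.84 81.48,125.29 88.75,123.84 94.92,119.73 99.03,113.56

[2] S880→`#ff0000` (cut); closed run; points: 79.07,116.74 78.73,115.04 77.77,113.59 76.32,112.63 74.62,112.29 72.92,112.63 71.47,113.59 70.51,115.04 70.17,116.74 70.51,118.44 71.47,119.89 72.92,120.85 74.62,121.19 76.32,120.85 77.77,119.89 78.73,118.44

[3] S880→`#ff0000` (cut); open run; points: 78.96,60.06 77.75,62.65 75.86,66.91 73.29,72.84 70.03,80.44 66.08,89.72 61.45,100.66 56.13,113.28 50.13,127.57

[4] S880→`#ff0000` (cut); open run; points: 85.90,122.38 5.46,58.52 85.95,10.62 70.60,93.15

<svg xmlns="http://www.w3.org/2000/svg" width="110.37mm" height="140.45mm" viewBox="0 0 110.37 140.45">
  <polygon points="100.48,106.29 99.03,99.02 94.92,92.85 88.75,88.74 81.48,87.29 74.21,88.74 68.04,92.85 63.93,99.02 62.48,106.29 63.93,113.56 68.04,119.73 74.21,123.84 81.48,125.29 88.75,123.84 94.92,119.73 99.03,113.56" fill="none" stroke="#0000ff"/>
  <polygon points="79.07,116.74 78.73,115.04 77.77,113.59 76.32,112.63 74.62,112.29 72.92,112.63 71.47,113.59 70.51,115.04 70.17,116.74 70.51,118.44 71.47,119.89 72.92,120.85 74.62,121.19 76.32,120.85 77.77,119.89 78.73,118.44" fill="none" stroke="#ff0000"/>
  <polyline points="78.96,60.06 77.75,62.65 75.86,66.91 73.29,72.84 70.03,80.44 66.08,89.72 61.45,100.66 56.13,113.28 50.13,127.57" fill="none" stroke="#ff0000"/>
  <polyline points="85.90,122.38 5.46,58.52 85.95,10.62 70.60,93.15" fill="none" stroke="#ff0000"/>
</svg>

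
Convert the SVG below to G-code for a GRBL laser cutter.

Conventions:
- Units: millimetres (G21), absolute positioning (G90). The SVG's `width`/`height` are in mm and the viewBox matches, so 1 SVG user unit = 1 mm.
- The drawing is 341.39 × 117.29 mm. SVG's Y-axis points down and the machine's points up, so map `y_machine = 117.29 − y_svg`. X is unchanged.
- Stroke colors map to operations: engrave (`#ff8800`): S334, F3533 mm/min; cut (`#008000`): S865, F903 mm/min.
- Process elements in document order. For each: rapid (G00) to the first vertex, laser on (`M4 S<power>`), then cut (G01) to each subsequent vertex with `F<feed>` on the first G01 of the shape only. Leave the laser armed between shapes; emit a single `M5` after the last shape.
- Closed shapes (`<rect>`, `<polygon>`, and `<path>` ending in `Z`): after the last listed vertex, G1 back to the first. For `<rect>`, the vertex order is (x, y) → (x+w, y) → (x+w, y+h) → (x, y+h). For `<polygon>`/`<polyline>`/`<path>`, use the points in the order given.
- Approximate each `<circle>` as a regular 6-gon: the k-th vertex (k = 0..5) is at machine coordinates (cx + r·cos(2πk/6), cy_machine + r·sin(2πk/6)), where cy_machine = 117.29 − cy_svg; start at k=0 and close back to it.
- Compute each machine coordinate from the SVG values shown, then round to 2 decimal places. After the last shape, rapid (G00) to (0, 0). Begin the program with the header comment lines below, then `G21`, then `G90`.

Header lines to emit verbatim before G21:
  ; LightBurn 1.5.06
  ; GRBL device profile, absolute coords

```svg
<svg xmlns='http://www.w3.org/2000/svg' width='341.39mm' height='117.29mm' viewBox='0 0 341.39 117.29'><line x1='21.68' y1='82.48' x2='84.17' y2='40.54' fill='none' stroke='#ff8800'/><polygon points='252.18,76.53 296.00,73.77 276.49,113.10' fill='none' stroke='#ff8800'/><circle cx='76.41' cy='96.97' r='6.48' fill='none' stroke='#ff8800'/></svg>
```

viewBox `0 0 341.39 117.29` with mm width/height → 1 unit = 1 mm. Flip: y_m = 117.29 − y_svg.

**Shape 1** — `<line>` line segment, stroke `#ff8800` → engrave (S334, F3533). Machine vertices: (21.68,34.81) → (84.17,76.75). Open path.

**Shape 2** — `<polygon>` regular polygon, stroke `#ff8800` → engrave (S334, F3533). Machine vertices: (252.18,40.76) → (296.00,43.52) → (276.49,4.19) → (252.18,40.76). Closed: final G1 returns to the first vertex.

**Shape 3** — `<circle>` circle, stroke `#ff8800` → engrave (S334, F3533). Machine vertices: (82.89,20.32) → (79.65,25.93) → (73.17,25.93) → (69.93,20.32) → (73.17,14.71) → (79.65,14.71) → (82.89,20.32). Closed: final G1 returns to the first vertex.

; LightBurn 1.5.06
; GRBL device profile, absolute coords
G21
G90
G00 X21.68 Y34.81
M4 S334
G01 X84.17 Y76.75 F3533
G00 X252.18 Y40.76
M4 S334
G01 X296.00 Y43.52 F3533
G01 X276.49 Y4.19
G01 X252.18 Y40.76
G00 X82.89 Y20.32
M4 S334
G01 X79.65 Y25.93 F3533
G01 X73.17 Y25.93
G01 X69.93 Y20.32
G01 X73.17 Y14.71
G01 X79.65 Y14.71
G01 X82.89 Y20.32
M5
G00 X0.00 Y0.00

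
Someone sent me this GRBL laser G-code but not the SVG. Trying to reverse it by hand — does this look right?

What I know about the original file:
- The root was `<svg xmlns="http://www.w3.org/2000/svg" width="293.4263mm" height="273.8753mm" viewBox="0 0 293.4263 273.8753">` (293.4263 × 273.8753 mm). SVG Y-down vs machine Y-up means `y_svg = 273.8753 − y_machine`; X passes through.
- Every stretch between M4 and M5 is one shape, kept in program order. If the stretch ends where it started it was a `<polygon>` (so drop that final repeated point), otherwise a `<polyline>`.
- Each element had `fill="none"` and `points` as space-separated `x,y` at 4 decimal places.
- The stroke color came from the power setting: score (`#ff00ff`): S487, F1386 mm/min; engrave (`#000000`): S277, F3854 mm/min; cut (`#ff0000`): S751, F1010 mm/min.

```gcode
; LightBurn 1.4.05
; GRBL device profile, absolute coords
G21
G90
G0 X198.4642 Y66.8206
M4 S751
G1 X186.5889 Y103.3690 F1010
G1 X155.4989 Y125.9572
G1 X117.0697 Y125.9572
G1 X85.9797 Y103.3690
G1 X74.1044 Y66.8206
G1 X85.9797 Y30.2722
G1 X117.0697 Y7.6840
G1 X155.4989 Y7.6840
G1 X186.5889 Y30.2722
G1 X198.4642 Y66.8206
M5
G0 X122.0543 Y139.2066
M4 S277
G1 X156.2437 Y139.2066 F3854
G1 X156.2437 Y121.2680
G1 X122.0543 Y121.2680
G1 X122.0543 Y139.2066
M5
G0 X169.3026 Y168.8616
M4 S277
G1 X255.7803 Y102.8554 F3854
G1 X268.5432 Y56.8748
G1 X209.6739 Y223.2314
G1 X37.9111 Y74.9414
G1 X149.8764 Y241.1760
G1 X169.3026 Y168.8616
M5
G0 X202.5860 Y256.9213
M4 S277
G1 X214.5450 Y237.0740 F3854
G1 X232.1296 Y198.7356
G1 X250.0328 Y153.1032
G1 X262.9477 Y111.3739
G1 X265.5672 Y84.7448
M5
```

<svg xmlns="http://www.w3.org/2000/svg" width="293.4263mm" height="273.8753mm" viewBox="0 0 293.4263 273.8753">
  <polygon points="198.4642,207.0547 186.5889,170.5063 155.4989,147.9181 117.0697,147.9181 85.9797,170.5063 74.1044,207.0547 85.9797,243.6031 117.0697,266.1913 155.4989,266.1913 186.5889,243.6031" fill="none" stroke="#ff0000"/>
  <polygon points="122.0543,134.6687 156.2437,134.6687 156.2437,152.6073 122.0543,152.6073" fill="none" stroke="#000000"/>
  <polygon points="169.3026,105.0137 255.7803,171.0199 268.5432,217.0005 209.6739,50.6439 37.9111,198.9339 149.8764,32.6993" fill="none" stroke="#000000"/>
  <polyline points="202.5860,16.9540 214.5450,36.8013 232.1296,75.1397 250.0328,120.7721 262.9477,162.5014 265.5672,189.1305" fill="none" stroke="#000000"/>
</svg>

Machine Y-up, SVG Y-down with viewBox height 273.8753, so y_svg = 273.8753 − y_machine; X carries over.

Run 1: power S751 maps to stroke `#ff0000` (cut). The run returns to its start, so emit a `<polygon>` with points (Y-flipped): 198.4642,207.0547 186.5889,170.5063 155.4989,147.9181 117.0697,147.9181 85.9797,170.5063 74.1044,207.0547 85.9797,243.6031 117.0697,266.1913 155.4989,266.1913 186.5889,243.6031.

Run 2: S277 ⇒ engrave layer `#000000`. The run returns to its start, so emit a `<polygon>` with points (Y-flipped): 122.0543,134.6687 156.2437,134.6687 156.2437,152.6073 122.0543,152.6073.

Run 3: S277 ⇒ engrave layer `#000000`. The run returns to its start, so emit a `<polygon>` with points (Y-flipped): 169.3026,105.0137 255.7803,171.0199 268.5432,217.0005 209.6739,50.6439 37.9111,198.9339 149.8764,32.6993.

Run 4: S277 ⇒ engrave layer `#000000`. The run is open, so emit a `<polyline>` with points (Y-flipped): 202.5860,16.9540 214.5450,36.8013 232.1296,75.1397 250.0328,120.7721 262.9477,162.5014 265.5672,189.1305.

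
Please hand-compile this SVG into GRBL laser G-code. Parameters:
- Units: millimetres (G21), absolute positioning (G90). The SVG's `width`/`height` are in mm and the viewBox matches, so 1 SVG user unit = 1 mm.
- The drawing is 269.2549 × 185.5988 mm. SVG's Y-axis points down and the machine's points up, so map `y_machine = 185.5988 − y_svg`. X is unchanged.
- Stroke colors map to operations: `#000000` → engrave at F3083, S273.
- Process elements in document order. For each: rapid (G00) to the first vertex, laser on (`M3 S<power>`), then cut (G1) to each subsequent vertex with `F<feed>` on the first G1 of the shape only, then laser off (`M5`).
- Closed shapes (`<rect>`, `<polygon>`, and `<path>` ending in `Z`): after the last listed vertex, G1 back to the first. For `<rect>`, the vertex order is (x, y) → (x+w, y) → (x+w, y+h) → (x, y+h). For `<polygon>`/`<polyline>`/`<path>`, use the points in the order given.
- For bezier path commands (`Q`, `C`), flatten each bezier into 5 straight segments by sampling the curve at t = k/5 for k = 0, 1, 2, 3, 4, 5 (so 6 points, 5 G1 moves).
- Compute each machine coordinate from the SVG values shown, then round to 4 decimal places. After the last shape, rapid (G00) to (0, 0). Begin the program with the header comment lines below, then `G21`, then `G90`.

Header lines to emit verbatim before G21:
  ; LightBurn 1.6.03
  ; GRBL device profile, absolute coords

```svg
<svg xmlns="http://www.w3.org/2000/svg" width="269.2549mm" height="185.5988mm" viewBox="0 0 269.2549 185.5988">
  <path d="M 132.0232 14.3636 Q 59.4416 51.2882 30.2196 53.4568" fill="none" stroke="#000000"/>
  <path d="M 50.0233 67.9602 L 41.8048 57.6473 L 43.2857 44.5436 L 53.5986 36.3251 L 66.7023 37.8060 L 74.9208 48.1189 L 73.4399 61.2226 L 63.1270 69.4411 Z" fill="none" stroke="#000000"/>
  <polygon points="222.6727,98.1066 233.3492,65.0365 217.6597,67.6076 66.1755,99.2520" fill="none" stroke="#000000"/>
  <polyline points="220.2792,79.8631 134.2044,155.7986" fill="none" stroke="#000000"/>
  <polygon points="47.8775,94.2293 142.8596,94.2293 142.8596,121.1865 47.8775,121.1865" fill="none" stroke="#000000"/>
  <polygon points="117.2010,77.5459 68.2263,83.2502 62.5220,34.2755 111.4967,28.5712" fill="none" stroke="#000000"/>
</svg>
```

; LightBurn 1.6.03
; GRBL device profile, absolute coords
G21
G90
G00 X132.0232 Y171.2352
M3 S273
G1 X104.7249 Y157.8556 F3083
G1 X80.8955 Y147.2565
G1 X60.5347 Y139.4378
G1 X43.6428 Y134.3997
G1 X30.2196 Y132.1420
M5
G00 X50.0233 Y117.6386
M3 S273
G1 X41.8048 Y127.9515 F3083
G1 X43.2857 Y141.0552
G1 X53.5986 Y149.2737
G1 X66.7023 Y147.7928
G1 X74.9208 Y137.4799
G1 X73.4399 Y124.3762
G1 X63.1270 Y116.1577
G1 X50.0233 Y117.6386
M5
G00 X222.6727 Y87.4922
M3 S273
G1 X233.3492 Y120.5623 F3083
G1 X217.6597 Y117.9912
G1 X66.1755 Y86.3468
G1 X222.6727 Y87.4922
M5
G00 X220.2792 Y105.7357
M3 S273
G1 X134.2044 Y29.8002 F3083
M5
G00 X47.8775 Y91.3695
M3 S273
G1 X142.8596 Y91.3695 F3083
G1 X142.8596 Y64.4123
G1 X47.8775 Y64.4123
G1 X47.8775 Y91.3695
M5
G00 X117.2010 Y108.0529
M3 S273
G1 X68.2263 Y102.3486 F3083
G1 X62.5220 Y151.3233
G1 X111.4967 Y157.0276
G1 X117.2010 Y108.0529
M5
G00 X0.0000 Y0.0000

viewBox `0 0 269.2549 185.5988` with mm width/height → 1 unit = 1 mm. Flip: y_m = 185.5988 − y_svg.

**Shape 1** — `<path>` quadratic bezier, stroke `#000000` → engrave (S273, F3083). Control points (SVG): P0=(132.0232,14.3636), P1=(59.4416,51.2882), P2=(30.2196,53.4568); sampled at t=k/5. Machine vertices: (132.0232,171.2352) → (104.7249,157.8556) → (80.8955,147.2565) → (60.5347,139.4378) → (43.6428,134.3997) → (30.2196,132.1420). Open path.

**Shape 2** — `<path>` regular polygon, stroke `#000000` → engrave (S273, F3083). Machine vertices: (50.0233,117.6386) → (41.8048,127.9515) → (43.2857,141.0552) → (53.5986,149.2737) → (66.7023,147.7928) → (74.9208,137.4799) → (73.4399,124.3762) → (63.1270,116.1577) → (50.0233,117.6386). Closed: final G1 returns to the first vertex.

**Shape 3** — `<polygon>` closed polygon, stroke `#000000` → engrave (S273, F3083). Machine vertices: (222.6727,87.4922) → (233.3492,120.5623) → (217.6597,117.9912) → (66.1755,86.3468) → (222.6727,87.4922). Closed: final G1 returns to the first vertex.

**Shape 4** — `<polyline>` line segment, stroke `#000000` → engrave (S273, F3083). Machine vertices: (220.2792,105.7357) → (134.2044,29.8002). Open path.

**Shape 5** — `<polygon>` rectangle, stroke `#000000` → engrave (S273, F3083). Machine vertices: (47.8775,91.3695) → (142.8596,91.3695) → (142.8596,64.4123) → (47.8775,64.4123) → (47.8775,91.3695). Closed: final G1 returns to the first vertex.

**Shape 6** — `<polygon>` regular polygon, stroke `#000000` → engrave (S273, F3083). Machine vertices: (117.2010,108.0529) → (68.2263,102.3486) → (62.5220,151.3233) → (111.4967,157.0276) → (117.2010,108.0529). Closed: final G1 returns to the first vertex.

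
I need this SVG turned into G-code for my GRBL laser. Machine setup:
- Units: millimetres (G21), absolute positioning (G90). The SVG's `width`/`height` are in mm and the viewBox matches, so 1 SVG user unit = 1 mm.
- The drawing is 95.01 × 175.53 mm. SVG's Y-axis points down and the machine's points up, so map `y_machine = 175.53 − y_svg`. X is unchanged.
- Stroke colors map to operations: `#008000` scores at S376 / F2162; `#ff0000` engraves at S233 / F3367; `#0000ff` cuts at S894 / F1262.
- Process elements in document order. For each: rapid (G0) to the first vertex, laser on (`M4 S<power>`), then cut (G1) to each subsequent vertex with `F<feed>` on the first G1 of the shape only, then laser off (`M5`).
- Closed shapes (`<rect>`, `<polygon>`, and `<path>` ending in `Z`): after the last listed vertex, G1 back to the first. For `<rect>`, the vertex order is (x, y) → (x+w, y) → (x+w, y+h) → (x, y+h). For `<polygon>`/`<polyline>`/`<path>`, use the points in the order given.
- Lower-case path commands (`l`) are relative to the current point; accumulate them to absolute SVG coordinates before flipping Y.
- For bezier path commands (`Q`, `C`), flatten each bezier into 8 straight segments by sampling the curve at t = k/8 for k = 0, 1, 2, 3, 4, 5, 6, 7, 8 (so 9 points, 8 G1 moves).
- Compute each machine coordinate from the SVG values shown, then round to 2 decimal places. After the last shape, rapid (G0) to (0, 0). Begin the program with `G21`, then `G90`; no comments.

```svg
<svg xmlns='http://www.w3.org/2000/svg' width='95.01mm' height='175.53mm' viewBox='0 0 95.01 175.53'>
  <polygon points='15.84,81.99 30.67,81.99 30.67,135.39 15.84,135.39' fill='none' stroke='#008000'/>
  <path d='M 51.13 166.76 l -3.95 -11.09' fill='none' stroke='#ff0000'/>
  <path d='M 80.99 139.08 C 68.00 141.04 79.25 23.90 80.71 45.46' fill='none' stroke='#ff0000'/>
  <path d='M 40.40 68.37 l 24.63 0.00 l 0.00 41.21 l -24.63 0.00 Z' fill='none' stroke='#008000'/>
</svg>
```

G21
G90
G0 X15.84 Y93.54
M4 S376
G1 X30.67 Y93.54 F2162
G1 X30.67 Y40.14
G1 X15.84 Y40.14
G1 X15.84 Y93.54
M5
G0 X51.13 Y8.77
M4 S233
G1 X47.18 Y19.86 F3367
M5
G0 X80.99 Y36.45
M4 S233
G1 X77.19 Y40.79 F3367
G1 X75.26 Y53.28
G1 X74.81 Y70.90
G1 X75.43 Y90.61
G1 X76.73 Y109.41
G1 X78.31 Y124.26
G1 X79.77 Y132.16
G1 X80.71 Y130.07
M5
G0 X40.40 Y107.16
M4 S376
G1 X65.03 Y107.16 F2162
G1 X65.03 Y65.95
G1 X40.40 Y65.95
G1 X40.40 Y107.16
M5
G0 X0.00 Y0.00

Since the viewBox matches the mm dimensions, user units are millimetres directly. The only transform is the Y-flip y_m = 175.53 − y_svg.

Shape 1 is a rectangle drawn with `<polygon>`. Its stroke #008000 means score at S376, F2162. After flipping Y the toolpath is (15.84,93.54) → (30.67,93.54) → (30.67,40.14) → (15.84,40.14) → (15.84,93.54), returning to the start.

Shape 2 is a line segment drawn with `<path>`. Its stroke #ff0000 means engrave at S233, F3367. After flipping Y the toolpath is (51.13,8.77) → (47.18,19.86).

Shape 3 is a cubic bezier drawn with `<path>`. Its stroke #ff0000 means engrave at S233, F3367. After flipping Y the toolpath is (80.99,36.45) → (77.19,40.79) → (75.26,53.28) → (74.81,70.90) → (75.43,90.61) → (76.73,109.41) → (78.31,124.26) → (79.77,132.16) → (80.71,130.07).

Shape 4 is a rectangle drawn with `<path>`. Its stroke #008000 means score at S376, F2162. After flipping Y the toolpath is (40.40,107.16) → (65.03,107.16) → (65.03,65.95) → (40.40,65.95) → (40.40,107.16), returning to the start.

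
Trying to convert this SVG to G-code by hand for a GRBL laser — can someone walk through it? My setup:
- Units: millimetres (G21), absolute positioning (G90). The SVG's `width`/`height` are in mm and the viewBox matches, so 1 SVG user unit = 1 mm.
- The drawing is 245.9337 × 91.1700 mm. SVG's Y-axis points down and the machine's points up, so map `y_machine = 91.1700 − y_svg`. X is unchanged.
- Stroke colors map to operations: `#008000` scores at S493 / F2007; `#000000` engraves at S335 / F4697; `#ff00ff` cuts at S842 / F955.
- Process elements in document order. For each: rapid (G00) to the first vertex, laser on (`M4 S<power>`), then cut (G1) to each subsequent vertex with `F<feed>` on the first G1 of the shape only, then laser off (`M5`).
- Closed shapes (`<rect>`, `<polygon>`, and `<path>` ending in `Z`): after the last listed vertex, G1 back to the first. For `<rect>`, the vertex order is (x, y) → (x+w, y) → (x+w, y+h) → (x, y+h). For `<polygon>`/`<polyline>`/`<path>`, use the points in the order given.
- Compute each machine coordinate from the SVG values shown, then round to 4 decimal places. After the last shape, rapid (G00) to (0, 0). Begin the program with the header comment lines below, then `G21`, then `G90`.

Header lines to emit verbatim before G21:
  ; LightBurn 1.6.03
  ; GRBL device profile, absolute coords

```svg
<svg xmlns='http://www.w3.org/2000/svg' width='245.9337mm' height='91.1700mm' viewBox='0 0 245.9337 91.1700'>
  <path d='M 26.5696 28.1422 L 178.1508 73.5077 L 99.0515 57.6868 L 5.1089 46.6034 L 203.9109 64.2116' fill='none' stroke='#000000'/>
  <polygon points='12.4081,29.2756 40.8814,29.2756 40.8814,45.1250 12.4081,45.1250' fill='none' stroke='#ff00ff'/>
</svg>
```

1 u = 1 mm; y_m = 91.1700 − y.

[1] `<path>` open polyline, #000000→engrave S335 F4697: (26.5696,63.0278) → (178.1508,17.6623) → (99.0515,33.4832) → (5.1089,44.5666) → (203.9109,26.9584)

[2] `<polygon>` rectangle, #ff00ff→cut S842 F955: (12.4081,61.8944) → (40.8814,61.8944) → (40.8814,46.0450) → (12.4081,46.0450) → (12.4081,61.8944) (closed)

; LightBurn 1.6.03
; GRBL device profile, absolute coords
G21
G90
G00 X26.5696 Y63.0278
M4 S335
G1 X178.1508 Y17.6623 F4697
G1 X99.0515 Y33.4832
G1 X5.1089 Y44.5666
G1 X203.9109 Y26.9584
M5
G00 X12.4081 Y61.8944
M4 S842
G1 X40.8814 Y61.8944 F955
G1 X40.8814 Y46.0450
G1 X12.4081 Y46.0450
G1 X12.4081 Y61.8944
M5
G00 X0.0000 Y0.0000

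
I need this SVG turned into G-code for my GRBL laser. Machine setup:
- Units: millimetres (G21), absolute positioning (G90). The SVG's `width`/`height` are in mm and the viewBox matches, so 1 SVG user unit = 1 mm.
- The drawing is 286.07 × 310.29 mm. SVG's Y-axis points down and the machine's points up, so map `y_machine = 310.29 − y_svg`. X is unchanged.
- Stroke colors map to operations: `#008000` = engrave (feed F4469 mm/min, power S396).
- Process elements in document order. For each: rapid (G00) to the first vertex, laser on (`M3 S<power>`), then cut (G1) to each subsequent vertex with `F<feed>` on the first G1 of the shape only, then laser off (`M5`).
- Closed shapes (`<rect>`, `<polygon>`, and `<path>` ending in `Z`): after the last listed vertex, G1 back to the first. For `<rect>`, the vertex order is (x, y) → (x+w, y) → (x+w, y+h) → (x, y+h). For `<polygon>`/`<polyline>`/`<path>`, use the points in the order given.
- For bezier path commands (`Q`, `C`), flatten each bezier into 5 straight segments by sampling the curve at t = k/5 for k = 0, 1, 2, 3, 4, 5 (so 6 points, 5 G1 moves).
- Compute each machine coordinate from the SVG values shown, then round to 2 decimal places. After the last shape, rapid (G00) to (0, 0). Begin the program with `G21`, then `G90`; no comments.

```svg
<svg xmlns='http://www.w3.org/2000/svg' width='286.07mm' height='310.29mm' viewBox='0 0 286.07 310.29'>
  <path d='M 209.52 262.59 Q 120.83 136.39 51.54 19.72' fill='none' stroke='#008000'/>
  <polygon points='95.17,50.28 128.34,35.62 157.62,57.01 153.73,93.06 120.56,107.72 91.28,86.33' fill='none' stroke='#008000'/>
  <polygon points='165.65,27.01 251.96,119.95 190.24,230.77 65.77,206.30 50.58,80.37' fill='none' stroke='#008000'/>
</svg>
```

G21
G90
G00 X209.52 Y47.70
M3 S396
G1 X174.82 Y97.80 F4469
G1 X141.67 Y147.14
G1 X110.08 Y195.71
G1 X80.03 Y243.52
G1 X51.54 Y290.57
M5
G00 X95.17 Y260.01
M3 S396
G1 X128.34 Y274.67 F4469
G1 X157.62 Y253.28
G1 X153.73 Y217.23
G1 X120.56 Y202.57
G1 X91.28 Y223.96
G1 X95.17 Y260.01
M5
G00 X165.65 Y283.28
M3 S396
G1 X251.96 Y190.34 F4469
G1 X190.24 Y79.52
G1 X65.77 Y103.99
G1 X50.58 Y229.92
G1 X165.65 Y283.28
M5
G00 X0.00 Y0.00

Since the viewBox matches the mm dimensions, user units are millimetres directly. The only transform is the Y-flip y_m = 310.29 − y_svg.

Shape 1 is a quadratic bezier drawn with `<path>`. Its stroke #008000 means engrave at S396, F4469. After flipping Y the toolpath is (209.52,47.70) → (174.82,97.80) → (141.67,147.14) → (110.08,195.71) → (80.03,243.52) → (51.54,290.57).

Shape 2 is a regular polygon drawn with `<polygon>`. Its stroke #008000 means engrave at S396, F4469. After flipping Y the toolpath is (95.17,260.01) → (128.34,274.67) → (157.62,253.28) → (153.73,217.23) → (120.56,202.57) → (91.28,223.96) → (95.17,260.01), returning to the start.

Shape 3 is a regular polygon drawn with `<polygon>`. Its stroke #008000 means engrave at S396, F4469. After flipping Y the toolpath is (165.65,283.28) → (251.96,190.34) → (190.24,79.52) → (65.77,103.99) → (50.58,229.92) → (165.65,283.28), returning to the start.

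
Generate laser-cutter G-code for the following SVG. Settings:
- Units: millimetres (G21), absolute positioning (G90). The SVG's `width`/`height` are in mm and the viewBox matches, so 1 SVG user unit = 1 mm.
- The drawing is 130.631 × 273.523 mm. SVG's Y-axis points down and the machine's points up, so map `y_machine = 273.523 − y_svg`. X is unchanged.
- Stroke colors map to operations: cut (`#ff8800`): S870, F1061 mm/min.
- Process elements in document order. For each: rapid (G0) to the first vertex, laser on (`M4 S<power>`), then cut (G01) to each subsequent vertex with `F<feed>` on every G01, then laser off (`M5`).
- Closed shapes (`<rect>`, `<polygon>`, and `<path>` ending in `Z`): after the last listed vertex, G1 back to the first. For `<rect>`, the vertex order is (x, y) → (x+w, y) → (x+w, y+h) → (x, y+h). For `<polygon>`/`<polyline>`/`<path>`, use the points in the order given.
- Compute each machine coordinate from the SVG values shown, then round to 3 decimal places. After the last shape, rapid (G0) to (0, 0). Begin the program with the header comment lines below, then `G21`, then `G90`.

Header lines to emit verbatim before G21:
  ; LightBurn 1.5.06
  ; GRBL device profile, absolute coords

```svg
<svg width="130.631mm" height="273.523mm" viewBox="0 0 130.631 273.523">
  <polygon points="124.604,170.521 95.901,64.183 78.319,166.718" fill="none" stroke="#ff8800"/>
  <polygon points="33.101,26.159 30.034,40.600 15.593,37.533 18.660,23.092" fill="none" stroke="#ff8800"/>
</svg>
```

; LightBurn 1.5.06
; GRBL device profile, absolute coords
G21
G90
G0 X124.604 Y103.002
M4 S870
G01 X95.901 Y209.340 F1061
G01 X78.319 Y106.805 F1061
G01 X124.604 Y103.002 F1061
M5
G0 X33.101 Y247.364
M4 S870
G01 X30.034 Y232.923 F1061
G01 X15.593 Y235.990 F1061
G01 X18.660 Y250.431 F1061
G01 X33.101 Y247.364 F1061
M5
G0 X0.000 Y0.000

viewBox `0 0 130.631 273.523` with mm width/height → 1 unit = 1 mm. Flip: y_m = 273.523 − y_svg.

**Shape 1** — `<polygon>` closed polygon, stroke `#ff8800` → cut (S870, F1061). Machine vertices: (124.604,103.002) → (95.901,209.340) → (78.319,106.805) → (124.604,103.002). Closed: final G1 returns to the first vertex.

**Shape 2** — `<polygon>` regular polygon, stroke `#ff8800` → cut (S870, F1061). Machine vertices: (33.101,247.364) → (30.034,232.923) → (15.593,235.990) → (18.660,250.431) → (33.101,247.364). Closed: final G1 returns to the first vertex.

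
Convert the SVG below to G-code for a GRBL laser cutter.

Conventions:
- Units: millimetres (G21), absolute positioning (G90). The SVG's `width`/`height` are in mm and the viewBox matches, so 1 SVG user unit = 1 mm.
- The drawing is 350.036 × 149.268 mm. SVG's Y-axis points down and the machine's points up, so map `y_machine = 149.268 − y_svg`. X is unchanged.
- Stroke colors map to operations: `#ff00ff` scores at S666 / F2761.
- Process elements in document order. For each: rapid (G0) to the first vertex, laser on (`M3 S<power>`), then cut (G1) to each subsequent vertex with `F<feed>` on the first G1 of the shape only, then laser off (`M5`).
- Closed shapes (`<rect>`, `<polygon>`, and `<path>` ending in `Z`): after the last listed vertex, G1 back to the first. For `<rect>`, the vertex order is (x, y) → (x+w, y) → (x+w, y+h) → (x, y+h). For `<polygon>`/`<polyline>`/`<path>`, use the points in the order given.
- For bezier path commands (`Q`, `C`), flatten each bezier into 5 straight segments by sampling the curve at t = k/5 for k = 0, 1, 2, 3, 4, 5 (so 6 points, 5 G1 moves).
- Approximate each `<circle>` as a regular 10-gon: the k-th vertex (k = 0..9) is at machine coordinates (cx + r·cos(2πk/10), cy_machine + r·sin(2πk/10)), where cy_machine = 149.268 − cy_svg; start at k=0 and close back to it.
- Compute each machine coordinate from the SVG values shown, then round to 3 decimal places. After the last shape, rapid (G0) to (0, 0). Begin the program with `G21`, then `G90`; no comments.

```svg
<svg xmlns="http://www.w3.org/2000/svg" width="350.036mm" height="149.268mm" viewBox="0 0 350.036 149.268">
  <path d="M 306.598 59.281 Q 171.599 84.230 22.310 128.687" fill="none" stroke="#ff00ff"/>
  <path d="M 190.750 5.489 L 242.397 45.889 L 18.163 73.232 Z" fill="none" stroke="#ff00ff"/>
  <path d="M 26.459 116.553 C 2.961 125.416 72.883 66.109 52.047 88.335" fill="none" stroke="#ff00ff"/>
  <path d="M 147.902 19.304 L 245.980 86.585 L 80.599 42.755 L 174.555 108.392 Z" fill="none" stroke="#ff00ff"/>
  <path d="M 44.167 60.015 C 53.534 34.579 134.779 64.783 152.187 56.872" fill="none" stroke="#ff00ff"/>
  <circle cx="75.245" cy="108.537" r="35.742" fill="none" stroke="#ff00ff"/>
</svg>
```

viewBox `0 0 350.036 149.268` with mm width/height → 1 unit = 1 mm. Flip: y_m = 149.268 − y_svg.

**Shape 1** — `<path>` quadratic bezier, stroke `#ff00ff` → score (S666, F2761). Control points (SVG): P0=(306.598,59.281), P1=(171.599,84.230), P2=(22.310,128.687); sampled at t=k/5. Machine vertices: (306.598,89.987) → (252.027,79.227) → (196.312,66.907) → (139.455,53.025) → (81.454,37.583) → (22.310,20.581). Open path.

**Shape 2** — `<path>` closed polygon, stroke `#ff00ff` → score (S666, F2761). Machine vertices: (190.750,143.779) → (242.397,103.379) → (18.163,76.036) → (190.750,143.779). Closed: final G1 returns to the first vertex.

**Shape 3** — `<path>` cubic bezier, stroke `#ff00ff` → score (S666, F2761). Control points (SVG): P0=(26.459,116.553), P1=(2.961,125.416), P2=(72.883,66.109), P3=(52.047,88.335); sampled at t=k/5. Machine vertices: (26.459,32.715) → (22.097,34.380) → (31.316,45.220) → (45.274,58.049) → (55.131,65.682) → (52.047,60.933). Open path.

**Shape 4** — `<path>` closed polygon, stroke `#ff00ff` → score (S666, F2761). Machine vertices: (147.902,129.964) → (245.980,62.683) → (80.599,106.513) → (174.555,40.876) → (147.902,129.964). Closed: final G1 returns to the first vertex.

**Shape 5** — `<path>` cubic bezier, stroke `#ff00ff` → score (S666, F2761). Control points (SVG): P0=(44.167,60.015), P1=(53.534,34.579), P2=(134.779,64.783), P3=(152.187,56.872); sampled at t=k/5. Machine vertices: (44.167,89.253) → (57.327,98.588) → (81.223,99.069) → (109.341,95.198) → (135.167,91.473) → (152.187,92.396). Open path.

**Shape 6** — `<circle>` circle, stroke `#ff00ff` → score (S666, F2761). Machine vertices: (110.987,40.731) → (104.161,61.740) → (86.290,74.724) → (64.200,74.724) → (46.329,61.740) → (39.503,40.731) → (46.329,19.722) → (64.200,6.738) → (86.290,6.738) → (104.161,19.722) → (110.987,40.731). Closed: final G1 returns to the first vertex.

G21
G90
G0 X306.598 Y89.987
M3 S666
G1 X252.027 Y79.227 F2761
G1 X196.312 Y66.907
G1 X139.455 Y53.025
G1 X81.454 Y37.583
G1 X22.310 Y20.581
M5
G0 X190.750 Y143.779
M3 S666
G1 X242.397 Y103.379 F2761
G1 X18.163 Y76.036
G1 X190.750 Y143.779
M5
G0 X26.459 Y32.715
M3 S666
G1 X22.097 Y34.380 F2761
G1 X31.316 Y45.220
G1 X45.274 Y58.049
G1 X55.131 Y65.682
G1 X52.047 Y60.933
M5
G0 X147.902 Y129.964
M3 S666
G1 X245.980 Y62.683 F2761
G1 X80.599 Y106.513
G1 X174.555 Y40.876
G1 X147.902 Y129.964
M5
G0 X44.167 Y89.253
M3 S666
G1 X57.327 Y98.588 F2761
G1 X81.223 Y99.069
G1 X109.341 Y95.198
G1 X135.167 Y91.473
G1 X152.187 Y92.396
M5
G0 X110.987 Y40.731
M3 S666
G1 X104.161 Y61.740 F2761
G1 X86.290 Y74.724
G1 X64.200 Y74.724
G1 X46.329 Y61.740
G1 X39.503 Y40.731
G1 X46.329 Y19.722
G1 X64.200 Y6.738
G1 X86.290 Y6.738
G1 X104.161 Y19.722
G1 X110.987 Y40.731
M5
G0 X0.000 Y0.000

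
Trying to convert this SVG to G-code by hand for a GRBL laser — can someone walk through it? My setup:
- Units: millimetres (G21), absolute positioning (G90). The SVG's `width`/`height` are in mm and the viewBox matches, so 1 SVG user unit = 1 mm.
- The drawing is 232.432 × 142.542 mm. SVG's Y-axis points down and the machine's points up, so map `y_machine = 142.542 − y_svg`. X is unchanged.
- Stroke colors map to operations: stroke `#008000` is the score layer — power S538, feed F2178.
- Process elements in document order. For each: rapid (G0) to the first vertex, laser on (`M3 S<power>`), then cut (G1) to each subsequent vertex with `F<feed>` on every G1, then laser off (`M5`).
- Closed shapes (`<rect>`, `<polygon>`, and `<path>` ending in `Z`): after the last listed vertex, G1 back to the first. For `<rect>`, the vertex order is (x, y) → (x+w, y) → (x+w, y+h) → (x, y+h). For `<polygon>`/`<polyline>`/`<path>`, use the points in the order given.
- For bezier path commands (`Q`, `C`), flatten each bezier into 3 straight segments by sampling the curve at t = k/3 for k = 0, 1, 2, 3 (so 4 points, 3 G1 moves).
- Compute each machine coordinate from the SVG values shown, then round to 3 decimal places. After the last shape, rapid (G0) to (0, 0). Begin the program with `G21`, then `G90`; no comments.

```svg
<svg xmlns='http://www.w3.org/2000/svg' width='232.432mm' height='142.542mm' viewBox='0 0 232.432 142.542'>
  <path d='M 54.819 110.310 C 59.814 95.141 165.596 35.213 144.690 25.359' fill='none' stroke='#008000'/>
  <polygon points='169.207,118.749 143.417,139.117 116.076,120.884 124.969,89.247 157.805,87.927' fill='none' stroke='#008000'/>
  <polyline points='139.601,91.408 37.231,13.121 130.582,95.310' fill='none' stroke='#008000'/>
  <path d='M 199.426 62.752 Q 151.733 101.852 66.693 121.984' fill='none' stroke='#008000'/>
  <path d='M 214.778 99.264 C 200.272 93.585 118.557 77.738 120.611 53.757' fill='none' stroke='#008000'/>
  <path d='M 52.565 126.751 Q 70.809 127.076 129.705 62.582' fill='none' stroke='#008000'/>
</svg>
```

G21
G90
G0 X54.819 Y32.232
M3 S538
G1 X84.985 Y58.808 F2178
G1 X131.792 Y94.150 F2178
G1 X144.690 Y117.183 F2178
M5
G0 X169.207 Y23.793
M3 S538
G1 X143.417 Y3.425 F2178
G1 X116.076 Y21.658 F2178
G1 X124.969 Y53.295 F2178
G1 X157.805 Y54.615 F2178
G1 X169.207 Y23.793 F2178
M5
G0 X139.601 Y51.134
M3 S538
G1 X37.231 Y129.421 F2178
G1 X130.582 Y47.232 F2178
M5
G0 X199.426 Y79.790
M3 S538
G1 X163.481 Y55.831 F2178
G1 X119.237 Y36.087 F2178
G1 X66.693 Y20.558 F2178
M5
G0 X214.778 Y43.278
M3 S538
G1 X183.461 Y52.271 F2178
G1 X140.888 Y67.591 F2178
G1 X120.611 Y88.785 F2178
M5
G0 X52.565 Y15.791
M3 S538
G1 X69.245 Y22.776 F2178
G1 X94.958 Y44.166 F2178
G1 X129.705 Y79.960 F2178
M5
G0 X0.000 Y0.000

Since the viewBox matches the mm dimensions, user units are millimetres directly. The only transform is the Y-flip y_m = 142.542 − y_svg.

Shape 1 is a cubic bezier drawn with `<path>`. Its stroke #008000 means score at S538, F2178. After flipping Y the toolpath is (54.819,32.232) → (84.985,58.808) → (131.792,94.150) → (144.690,117.183).

Shape 2 is a regular polygon drawn with `<polygon>`. Its stroke #008000 means score at S538, F2178. After flipping Y the toolpath is (169.207,23.793) → (143.417,3.425) → (116.076,21.658) → (124.969,53.295) → (157.805,54.615) → (169.207,23.793), returning to the start.

Shape 3 is a open polyline drawn with `<polyline>`. Its stroke #008000 means score at S538, F2178. After flipping Y the toolpath is (139.601,51.134) → (37.231,129.421) → (130.582,47.232).

Shape 4 is a quadratic bezier drawn with `<path>`. Its stroke #008000 means score at S538, F2178. After flipping Y the toolpath is (199.426,79.790) → (163.481,55.831) → (119.237,36.087) → (66.693,20.558).

Shape 5 is a cubic bezier drawn with `<path>`. Its stroke #008000 means score at S538, F2178. After flipping Y the toolpath is (214.778,43.278) → (183.461,52.271) → (140.888,67.591) → (120.611,88.785).

Shape 6 is a quadratic bezier drawn with `<path>`. Its stroke #008000 means score at S538, F2178. After flipping Y the toolpath is (52.565,15.791) → (69.245,22.776) → (94.958,44.166) → (129.705,79.960).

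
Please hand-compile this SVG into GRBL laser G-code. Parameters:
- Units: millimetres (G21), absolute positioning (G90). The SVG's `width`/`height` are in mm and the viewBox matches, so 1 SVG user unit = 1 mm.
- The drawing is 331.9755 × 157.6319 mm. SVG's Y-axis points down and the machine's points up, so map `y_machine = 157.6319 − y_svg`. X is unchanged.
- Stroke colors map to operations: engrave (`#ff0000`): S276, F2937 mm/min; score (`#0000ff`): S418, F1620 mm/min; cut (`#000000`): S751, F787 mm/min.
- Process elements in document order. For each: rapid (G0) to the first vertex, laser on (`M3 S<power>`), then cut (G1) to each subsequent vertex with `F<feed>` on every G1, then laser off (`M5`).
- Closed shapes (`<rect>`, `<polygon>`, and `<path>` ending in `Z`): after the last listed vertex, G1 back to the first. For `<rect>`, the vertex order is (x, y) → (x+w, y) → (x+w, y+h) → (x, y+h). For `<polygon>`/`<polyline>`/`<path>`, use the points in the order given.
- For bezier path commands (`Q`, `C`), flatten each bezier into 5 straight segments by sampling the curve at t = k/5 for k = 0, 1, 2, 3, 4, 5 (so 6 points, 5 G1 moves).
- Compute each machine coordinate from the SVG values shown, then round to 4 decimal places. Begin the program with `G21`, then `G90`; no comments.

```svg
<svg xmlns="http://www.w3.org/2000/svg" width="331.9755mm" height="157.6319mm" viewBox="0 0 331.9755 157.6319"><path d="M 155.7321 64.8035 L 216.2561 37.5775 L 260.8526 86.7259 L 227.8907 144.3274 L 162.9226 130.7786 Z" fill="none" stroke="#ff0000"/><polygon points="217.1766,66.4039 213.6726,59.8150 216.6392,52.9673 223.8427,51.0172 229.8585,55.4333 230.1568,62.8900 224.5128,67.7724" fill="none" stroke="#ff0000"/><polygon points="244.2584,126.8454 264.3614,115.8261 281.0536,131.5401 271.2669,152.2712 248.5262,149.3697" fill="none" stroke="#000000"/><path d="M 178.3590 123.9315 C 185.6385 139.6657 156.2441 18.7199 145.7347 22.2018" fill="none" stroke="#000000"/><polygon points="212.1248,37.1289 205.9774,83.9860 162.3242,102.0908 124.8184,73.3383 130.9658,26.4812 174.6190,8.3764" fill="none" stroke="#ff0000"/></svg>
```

G21
G90
G0 X155.7321 Y92.8284
M3 S276
G1 X216.2561 Y120.0544 F2937
G1 X260.8526 Y70.9060 F2937
G1 X227.8907 Y13.3045 F2937
G1 X162.9226 Y26.8533 F2937
G1 X155.7321 Y92.8284 F2937
M5
G0 X217.1766 Y91.2280
M3 S276
G1 X213.6726 Y97.8169 F2937
G1 X216.6392 Y104.6646 F2937
G1 X223.8427 Y106.6147 F2937
G1 X229.8585 Y102.1986 F2937
G1 X230.1568 Y94.7419 F2937
G1 X224.5128 Y89.8595 F2937
G1 X217.1766 Y91.2280 F2937
M5
G0 X244.2584 Y30.7865
M3 S751
G1 X264.3614 Y41.8058 F787
G1 X281.0536 Y26.0918 F787
G1 X271.2669 Y5.3607 F787
G1 X248.5262 Y8.2622 F787
G1 X244.2584 Y30.7865 F787
M5
G0 X178.3590 Y33.7004
M3 S751
G1 X178.7703 Y38.5726 F787
G1 X173.0467 Y63.7149 F787
G1 X163.8550 Y96.5940 F787
G1 X153.8621 Y124.6768 F787
G1 X145.7347 Y135.4301 F787
M5
G0 X212.1248 Y120.5030
M3 S276
G1 X205.9774 Y73.6459 F2937
G1 X162.3242 Y55.5411 F2937
G1 X124.8184 Y84.2936 F2937
G1 X130.9658 Y131.1507 F2937
G1 X174.6190 Y149.2555 F2937
G1 X212.1248 Y120.5030 F2937
M5

Since the viewBox matches the mm dimensions, user units are millimetres directly. The only transform is the Y-flip y_m = 157.6319 − y_svg.

Shape 1 is a regular polygon drawn with `<path>`. Its stroke #ff0000 means engrave at S276, F2937. After flipping Y the toolpath is (155.7321,92.8284) → (216.2561,120.0544) → (260.8526,70.9060) → (227.8907,13.3045) → (162.9226,26.8533) → (155.7321,92.8284), returning to the start.

Shape 2 is a regular polygon drawn with `<polygon>`. Its stroke #ff0000 means engrave at S276, F2937. After flipping Y the toolpath is (217.1766,91.2280) → (213.6726,97.8169) → (216.6392,104.6646) → (223.8427,106.6147) → (229.8585,102.1986) → (230.1568,94.7419) → (224.5128,89.8595) → (217.1766,91.2280), returning to the start.

Shape 3 is a regular polygon drawn with `<polygon>`. Its stroke #000000 means cut at S751, F787. After flipping Y the toolpath is (244.2584,30.7865) → (264.3614,41.8058) → (281.0536,26.0918) → (271.2669,5.3607) → (248.5262,8.2622) → (244.2584,30.7865), returning to the start.

Shape 4 is a cubic bezier drawn with `<path>`. Its stroke #000000 means cut at S751, F787. After flipping Y the toolpath is (178.3590,33.7004) → (178.7703,38.5726) → (173.0467,63.7149) → (163.8550,96.5940) → (153.8621,124.6768) → (145.7347,135.4301).

Shape 5 is a regular polygon drawn with `<polygon>`. Its stroke #ff0000 means engrave at S276, F2937. After flipping Y the toolpath is (212.1248,120.5030) → (205.9774,73.6459) → (162.3242,55.5411) → (124.8184,84.2936) → (130.9658,131.1507) → (174.6190,149.2555) → (212.1248,120.5030), returning to the start.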